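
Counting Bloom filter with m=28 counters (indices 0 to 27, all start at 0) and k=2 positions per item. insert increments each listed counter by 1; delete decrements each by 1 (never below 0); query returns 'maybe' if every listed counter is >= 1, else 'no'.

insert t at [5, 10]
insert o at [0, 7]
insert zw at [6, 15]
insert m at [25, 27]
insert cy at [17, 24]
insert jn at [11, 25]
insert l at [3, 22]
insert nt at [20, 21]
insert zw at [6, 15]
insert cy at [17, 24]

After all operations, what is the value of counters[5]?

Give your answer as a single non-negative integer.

Step 1: insert t at [5, 10] -> counters=[0,0,0,0,0,1,0,0,0,0,1,0,0,0,0,0,0,0,0,0,0,0,0,0,0,0,0,0]
Step 2: insert o at [0, 7] -> counters=[1,0,0,0,0,1,0,1,0,0,1,0,0,0,0,0,0,0,0,0,0,0,0,0,0,0,0,0]
Step 3: insert zw at [6, 15] -> counters=[1,0,0,0,0,1,1,1,0,0,1,0,0,0,0,1,0,0,0,0,0,0,0,0,0,0,0,0]
Step 4: insert m at [25, 27] -> counters=[1,0,0,0,0,1,1,1,0,0,1,0,0,0,0,1,0,0,0,0,0,0,0,0,0,1,0,1]
Step 5: insert cy at [17, 24] -> counters=[1,0,0,0,0,1,1,1,0,0,1,0,0,0,0,1,0,1,0,0,0,0,0,0,1,1,0,1]
Step 6: insert jn at [11, 25] -> counters=[1,0,0,0,0,1,1,1,0,0,1,1,0,0,0,1,0,1,0,0,0,0,0,0,1,2,0,1]
Step 7: insert l at [3, 22] -> counters=[1,0,0,1,0,1,1,1,0,0,1,1,0,0,0,1,0,1,0,0,0,0,1,0,1,2,0,1]
Step 8: insert nt at [20, 21] -> counters=[1,0,0,1,0,1,1,1,0,0,1,1,0,0,0,1,0,1,0,0,1,1,1,0,1,2,0,1]
Step 9: insert zw at [6, 15] -> counters=[1,0,0,1,0,1,2,1,0,0,1,1,0,0,0,2,0,1,0,0,1,1,1,0,1,2,0,1]
Step 10: insert cy at [17, 24] -> counters=[1,0,0,1,0,1,2,1,0,0,1,1,0,0,0,2,0,2,0,0,1,1,1,0,2,2,0,1]
Final counters=[1,0,0,1,0,1,2,1,0,0,1,1,0,0,0,2,0,2,0,0,1,1,1,0,2,2,0,1] -> counters[5]=1

Answer: 1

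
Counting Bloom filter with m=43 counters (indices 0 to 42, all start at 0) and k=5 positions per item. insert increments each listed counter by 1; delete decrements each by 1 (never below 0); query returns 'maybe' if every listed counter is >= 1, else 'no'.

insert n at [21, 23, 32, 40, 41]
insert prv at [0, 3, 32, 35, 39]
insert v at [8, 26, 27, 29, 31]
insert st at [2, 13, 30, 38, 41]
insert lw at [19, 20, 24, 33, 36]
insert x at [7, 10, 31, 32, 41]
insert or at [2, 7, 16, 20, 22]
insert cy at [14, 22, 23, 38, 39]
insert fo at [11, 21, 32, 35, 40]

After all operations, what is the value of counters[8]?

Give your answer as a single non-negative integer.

Step 1: insert n at [21, 23, 32, 40, 41] -> counters=[0,0,0,0,0,0,0,0,0,0,0,0,0,0,0,0,0,0,0,0,0,1,0,1,0,0,0,0,0,0,0,0,1,0,0,0,0,0,0,0,1,1,0]
Step 2: insert prv at [0, 3, 32, 35, 39] -> counters=[1,0,0,1,0,0,0,0,0,0,0,0,0,0,0,0,0,0,0,0,0,1,0,1,0,0,0,0,0,0,0,0,2,0,0,1,0,0,0,1,1,1,0]
Step 3: insert v at [8, 26, 27, 29, 31] -> counters=[1,0,0,1,0,0,0,0,1,0,0,0,0,0,0,0,0,0,0,0,0,1,0,1,0,0,1,1,0,1,0,1,2,0,0,1,0,0,0,1,1,1,0]
Step 4: insert st at [2, 13, 30, 38, 41] -> counters=[1,0,1,1,0,0,0,0,1,0,0,0,0,1,0,0,0,0,0,0,0,1,0,1,0,0,1,1,0,1,1,1,2,0,0,1,0,0,1,1,1,2,0]
Step 5: insert lw at [19, 20, 24, 33, 36] -> counters=[1,0,1,1,0,0,0,0,1,0,0,0,0,1,0,0,0,0,0,1,1,1,0,1,1,0,1,1,0,1,1,1,2,1,0,1,1,0,1,1,1,2,0]
Step 6: insert x at [7, 10, 31, 32, 41] -> counters=[1,0,1,1,0,0,0,1,1,0,1,0,0,1,0,0,0,0,0,1,1,1,0,1,1,0,1,1,0,1,1,2,3,1,0,1,1,0,1,1,1,3,0]
Step 7: insert or at [2, 7, 16, 20, 22] -> counters=[1,0,2,1,0,0,0,2,1,0,1,0,0,1,0,0,1,0,0,1,2,1,1,1,1,0,1,1,0,1,1,2,3,1,0,1,1,0,1,1,1,3,0]
Step 8: insert cy at [14, 22, 23, 38, 39] -> counters=[1,0,2,1,0,0,0,2,1,0,1,0,0,1,1,0,1,0,0,1,2,1,2,2,1,0,1,1,0,1,1,2,3,1,0,1,1,0,2,2,1,3,0]
Step 9: insert fo at [11, 21, 32, 35, 40] -> counters=[1,0,2,1,0,0,0,2,1,0,1,1,0,1,1,0,1,0,0,1,2,2,2,2,1,0,1,1,0,1,1,2,4,1,0,2,1,0,2,2,2,3,0]
Final counters=[1,0,2,1,0,0,0,2,1,0,1,1,0,1,1,0,1,0,0,1,2,2,2,2,1,0,1,1,0,1,1,2,4,1,0,2,1,0,2,2,2,3,0] -> counters[8]=1

Answer: 1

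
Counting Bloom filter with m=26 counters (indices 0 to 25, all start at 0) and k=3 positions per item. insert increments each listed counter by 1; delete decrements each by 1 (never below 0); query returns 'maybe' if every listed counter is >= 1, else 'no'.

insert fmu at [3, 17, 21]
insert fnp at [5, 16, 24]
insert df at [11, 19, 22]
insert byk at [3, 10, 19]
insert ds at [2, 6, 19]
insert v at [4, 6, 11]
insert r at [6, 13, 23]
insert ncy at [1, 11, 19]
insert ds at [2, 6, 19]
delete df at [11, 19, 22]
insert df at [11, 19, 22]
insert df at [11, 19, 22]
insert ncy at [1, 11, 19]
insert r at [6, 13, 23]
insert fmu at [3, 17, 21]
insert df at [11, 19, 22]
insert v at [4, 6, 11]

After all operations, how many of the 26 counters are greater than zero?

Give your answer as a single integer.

Step 1: insert fmu at [3, 17, 21] -> counters=[0,0,0,1,0,0,0,0,0,0,0,0,0,0,0,0,0,1,0,0,0,1,0,0,0,0]
Step 2: insert fnp at [5, 16, 24] -> counters=[0,0,0,1,0,1,0,0,0,0,0,0,0,0,0,0,1,1,0,0,0,1,0,0,1,0]
Step 3: insert df at [11, 19, 22] -> counters=[0,0,0,1,0,1,0,0,0,0,0,1,0,0,0,0,1,1,0,1,0,1,1,0,1,0]
Step 4: insert byk at [3, 10, 19] -> counters=[0,0,0,2,0,1,0,0,0,0,1,1,0,0,0,0,1,1,0,2,0,1,1,0,1,0]
Step 5: insert ds at [2, 6, 19] -> counters=[0,0,1,2,0,1,1,0,0,0,1,1,0,0,0,0,1,1,0,3,0,1,1,0,1,0]
Step 6: insert v at [4, 6, 11] -> counters=[0,0,1,2,1,1,2,0,0,0,1,2,0,0,0,0,1,1,0,3,0,1,1,0,1,0]
Step 7: insert r at [6, 13, 23] -> counters=[0,0,1,2,1,1,3,0,0,0,1,2,0,1,0,0,1,1,0,3,0,1,1,1,1,0]
Step 8: insert ncy at [1, 11, 19] -> counters=[0,1,1,2,1,1,3,0,0,0,1,3,0,1,0,0,1,1,0,4,0,1,1,1,1,0]
Step 9: insert ds at [2, 6, 19] -> counters=[0,1,2,2,1,1,4,0,0,0,1,3,0,1,0,0,1,1,0,5,0,1,1,1,1,0]
Step 10: delete df at [11, 19, 22] -> counters=[0,1,2,2,1,1,4,0,0,0,1,2,0,1,0,0,1,1,0,4,0,1,0,1,1,0]
Step 11: insert df at [11, 19, 22] -> counters=[0,1,2,2,1,1,4,0,0,0,1,3,0,1,0,0,1,1,0,5,0,1,1,1,1,0]
Step 12: insert df at [11, 19, 22] -> counters=[0,1,2,2,1,1,4,0,0,0,1,4,0,1,0,0,1,1,0,6,0,1,2,1,1,0]
Step 13: insert ncy at [1, 11, 19] -> counters=[0,2,2,2,1,1,4,0,0,0,1,5,0,1,0,0,1,1,0,7,0,1,2,1,1,0]
Step 14: insert r at [6, 13, 23] -> counters=[0,2,2,2,1,1,5,0,0,0,1,5,0,2,0,0,1,1,0,7,0,1,2,2,1,0]
Step 15: insert fmu at [3, 17, 21] -> counters=[0,2,2,3,1,1,5,0,0,0,1,5,0,2,0,0,1,2,0,7,0,2,2,2,1,0]
Step 16: insert df at [11, 19, 22] -> counters=[0,2,2,3,1,1,5,0,0,0,1,6,0,2,0,0,1,2,0,8,0,2,3,2,1,0]
Step 17: insert v at [4, 6, 11] -> counters=[0,2,2,3,2,1,6,0,0,0,1,7,0,2,0,0,1,2,0,8,0,2,3,2,1,0]
Final counters=[0,2,2,3,2,1,6,0,0,0,1,7,0,2,0,0,1,2,0,8,0,2,3,2,1,0] -> 16 nonzero

Answer: 16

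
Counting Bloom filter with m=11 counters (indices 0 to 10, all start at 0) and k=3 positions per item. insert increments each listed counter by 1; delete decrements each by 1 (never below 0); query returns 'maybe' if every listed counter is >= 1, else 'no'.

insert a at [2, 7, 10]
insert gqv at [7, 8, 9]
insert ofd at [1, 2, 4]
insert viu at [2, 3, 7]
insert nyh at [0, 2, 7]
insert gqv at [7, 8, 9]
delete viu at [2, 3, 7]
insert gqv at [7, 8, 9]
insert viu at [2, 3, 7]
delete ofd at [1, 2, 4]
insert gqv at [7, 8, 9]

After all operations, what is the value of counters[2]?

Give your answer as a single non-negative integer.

Answer: 3

Derivation:
Step 1: insert a at [2, 7, 10] -> counters=[0,0,1,0,0,0,0,1,0,0,1]
Step 2: insert gqv at [7, 8, 9] -> counters=[0,0,1,0,0,0,0,2,1,1,1]
Step 3: insert ofd at [1, 2, 4] -> counters=[0,1,2,0,1,0,0,2,1,1,1]
Step 4: insert viu at [2, 3, 7] -> counters=[0,1,3,1,1,0,0,3,1,1,1]
Step 5: insert nyh at [0, 2, 7] -> counters=[1,1,4,1,1,0,0,4,1,1,1]
Step 6: insert gqv at [7, 8, 9] -> counters=[1,1,4,1,1,0,0,5,2,2,1]
Step 7: delete viu at [2, 3, 7] -> counters=[1,1,3,0,1,0,0,4,2,2,1]
Step 8: insert gqv at [7, 8, 9] -> counters=[1,1,3,0,1,0,0,5,3,3,1]
Step 9: insert viu at [2, 3, 7] -> counters=[1,1,4,1,1,0,0,6,3,3,1]
Step 10: delete ofd at [1, 2, 4] -> counters=[1,0,3,1,0,0,0,6,3,3,1]
Step 11: insert gqv at [7, 8, 9] -> counters=[1,0,3,1,0,0,0,7,4,4,1]
Final counters=[1,0,3,1,0,0,0,7,4,4,1] -> counters[2]=3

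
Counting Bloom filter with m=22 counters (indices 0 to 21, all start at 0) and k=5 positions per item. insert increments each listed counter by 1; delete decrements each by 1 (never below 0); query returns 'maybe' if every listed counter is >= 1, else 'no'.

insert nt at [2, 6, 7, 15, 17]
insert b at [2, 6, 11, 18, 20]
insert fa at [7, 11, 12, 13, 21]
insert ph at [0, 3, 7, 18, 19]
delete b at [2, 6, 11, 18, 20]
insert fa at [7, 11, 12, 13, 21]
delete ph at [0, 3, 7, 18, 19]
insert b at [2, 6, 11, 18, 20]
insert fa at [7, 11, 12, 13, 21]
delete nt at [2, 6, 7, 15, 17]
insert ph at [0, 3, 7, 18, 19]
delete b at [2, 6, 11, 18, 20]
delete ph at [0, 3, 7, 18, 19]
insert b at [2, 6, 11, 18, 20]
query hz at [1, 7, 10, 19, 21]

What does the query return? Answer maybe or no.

Answer: no

Derivation:
Step 1: insert nt at [2, 6, 7, 15, 17] -> counters=[0,0,1,0,0,0,1,1,0,0,0,0,0,0,0,1,0,1,0,0,0,0]
Step 2: insert b at [2, 6, 11, 18, 20] -> counters=[0,0,2,0,0,0,2,1,0,0,0,1,0,0,0,1,0,1,1,0,1,0]
Step 3: insert fa at [7, 11, 12, 13, 21] -> counters=[0,0,2,0,0,0,2,2,0,0,0,2,1,1,0,1,0,1,1,0,1,1]
Step 4: insert ph at [0, 3, 7, 18, 19] -> counters=[1,0,2,1,0,0,2,3,0,0,0,2,1,1,0,1,0,1,2,1,1,1]
Step 5: delete b at [2, 6, 11, 18, 20] -> counters=[1,0,1,1,0,0,1,3,0,0,0,1,1,1,0,1,0,1,1,1,0,1]
Step 6: insert fa at [7, 11, 12, 13, 21] -> counters=[1,0,1,1,0,0,1,4,0,0,0,2,2,2,0,1,0,1,1,1,0,2]
Step 7: delete ph at [0, 3, 7, 18, 19] -> counters=[0,0,1,0,0,0,1,3,0,0,0,2,2,2,0,1,0,1,0,0,0,2]
Step 8: insert b at [2, 6, 11, 18, 20] -> counters=[0,0,2,0,0,0,2,3,0,0,0,3,2,2,0,1,0,1,1,0,1,2]
Step 9: insert fa at [7, 11, 12, 13, 21] -> counters=[0,0,2,0,0,0,2,4,0,0,0,4,3,3,0,1,0,1,1,0,1,3]
Step 10: delete nt at [2, 6, 7, 15, 17] -> counters=[0,0,1,0,0,0,1,3,0,0,0,4,3,3,0,0,0,0,1,0,1,3]
Step 11: insert ph at [0, 3, 7, 18, 19] -> counters=[1,0,1,1,0,0,1,4,0,0,0,4,3,3,0,0,0,0,2,1,1,3]
Step 12: delete b at [2, 6, 11, 18, 20] -> counters=[1,0,0,1,0,0,0,4,0,0,0,3,3,3,0,0,0,0,1,1,0,3]
Step 13: delete ph at [0, 3, 7, 18, 19] -> counters=[0,0,0,0,0,0,0,3,0,0,0,3,3,3,0,0,0,0,0,0,0,3]
Step 14: insert b at [2, 6, 11, 18, 20] -> counters=[0,0,1,0,0,0,1,3,0,0,0,4,3,3,0,0,0,0,1,0,1,3]
Query hz: check counters[1]=0 counters[7]=3 counters[10]=0 counters[19]=0 counters[21]=3 -> no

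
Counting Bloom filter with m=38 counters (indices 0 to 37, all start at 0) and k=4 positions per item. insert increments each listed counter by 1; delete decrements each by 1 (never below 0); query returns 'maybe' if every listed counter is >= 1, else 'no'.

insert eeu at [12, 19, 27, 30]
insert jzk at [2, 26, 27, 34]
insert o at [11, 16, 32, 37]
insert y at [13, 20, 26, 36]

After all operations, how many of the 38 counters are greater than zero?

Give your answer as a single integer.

Answer: 14

Derivation:
Step 1: insert eeu at [12, 19, 27, 30] -> counters=[0,0,0,0,0,0,0,0,0,0,0,0,1,0,0,0,0,0,0,1,0,0,0,0,0,0,0,1,0,0,1,0,0,0,0,0,0,0]
Step 2: insert jzk at [2, 26, 27, 34] -> counters=[0,0,1,0,0,0,0,0,0,0,0,0,1,0,0,0,0,0,0,1,0,0,0,0,0,0,1,2,0,0,1,0,0,0,1,0,0,0]
Step 3: insert o at [11, 16, 32, 37] -> counters=[0,0,1,0,0,0,0,0,0,0,0,1,1,0,0,0,1,0,0,1,0,0,0,0,0,0,1,2,0,0,1,0,1,0,1,0,0,1]
Step 4: insert y at [13, 20, 26, 36] -> counters=[0,0,1,0,0,0,0,0,0,0,0,1,1,1,0,0,1,0,0,1,1,0,0,0,0,0,2,2,0,0,1,0,1,0,1,0,1,1]
Final counters=[0,0,1,0,0,0,0,0,0,0,0,1,1,1,0,0,1,0,0,1,1,0,0,0,0,0,2,2,0,0,1,0,1,0,1,0,1,1] -> 14 nonzero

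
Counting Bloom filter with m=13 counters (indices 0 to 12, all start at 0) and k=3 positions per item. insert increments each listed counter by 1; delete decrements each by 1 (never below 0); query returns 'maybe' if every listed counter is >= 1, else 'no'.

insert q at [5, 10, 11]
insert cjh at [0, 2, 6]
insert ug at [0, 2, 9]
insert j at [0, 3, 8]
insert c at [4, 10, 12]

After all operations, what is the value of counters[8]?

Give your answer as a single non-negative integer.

Step 1: insert q at [5, 10, 11] -> counters=[0,0,0,0,0,1,0,0,0,0,1,1,0]
Step 2: insert cjh at [0, 2, 6] -> counters=[1,0,1,0,0,1,1,0,0,0,1,1,0]
Step 3: insert ug at [0, 2, 9] -> counters=[2,0,2,0,0,1,1,0,0,1,1,1,0]
Step 4: insert j at [0, 3, 8] -> counters=[3,0,2,1,0,1,1,0,1,1,1,1,0]
Step 5: insert c at [4, 10, 12] -> counters=[3,0,2,1,1,1,1,0,1,1,2,1,1]
Final counters=[3,0,2,1,1,1,1,0,1,1,2,1,1] -> counters[8]=1

Answer: 1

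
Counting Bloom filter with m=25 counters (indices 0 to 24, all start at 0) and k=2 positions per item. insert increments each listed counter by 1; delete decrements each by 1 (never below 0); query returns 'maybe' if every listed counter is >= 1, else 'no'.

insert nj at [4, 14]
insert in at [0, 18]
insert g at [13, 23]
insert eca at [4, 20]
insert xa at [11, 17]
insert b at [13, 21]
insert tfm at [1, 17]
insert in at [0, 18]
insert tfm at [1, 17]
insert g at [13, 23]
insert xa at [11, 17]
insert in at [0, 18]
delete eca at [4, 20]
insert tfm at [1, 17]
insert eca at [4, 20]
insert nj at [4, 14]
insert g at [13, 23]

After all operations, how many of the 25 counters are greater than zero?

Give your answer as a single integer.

Step 1: insert nj at [4, 14] -> counters=[0,0,0,0,1,0,0,0,0,0,0,0,0,0,1,0,0,0,0,0,0,0,0,0,0]
Step 2: insert in at [0, 18] -> counters=[1,0,0,0,1,0,0,0,0,0,0,0,0,0,1,0,0,0,1,0,0,0,0,0,0]
Step 3: insert g at [13, 23] -> counters=[1,0,0,0,1,0,0,0,0,0,0,0,0,1,1,0,0,0,1,0,0,0,0,1,0]
Step 4: insert eca at [4, 20] -> counters=[1,0,0,0,2,0,0,0,0,0,0,0,0,1,1,0,0,0,1,0,1,0,0,1,0]
Step 5: insert xa at [11, 17] -> counters=[1,0,0,0,2,0,0,0,0,0,0,1,0,1,1,0,0,1,1,0,1,0,0,1,0]
Step 6: insert b at [13, 21] -> counters=[1,0,0,0,2,0,0,0,0,0,0,1,0,2,1,0,0,1,1,0,1,1,0,1,0]
Step 7: insert tfm at [1, 17] -> counters=[1,1,0,0,2,0,0,0,0,0,0,1,0,2,1,0,0,2,1,0,1,1,0,1,0]
Step 8: insert in at [0, 18] -> counters=[2,1,0,0,2,0,0,0,0,0,0,1,0,2,1,0,0,2,2,0,1,1,0,1,0]
Step 9: insert tfm at [1, 17] -> counters=[2,2,0,0,2,0,0,0,0,0,0,1,0,2,1,0,0,3,2,0,1,1,0,1,0]
Step 10: insert g at [13, 23] -> counters=[2,2,0,0,2,0,0,0,0,0,0,1,0,3,1,0,0,3,2,0,1,1,0,2,0]
Step 11: insert xa at [11, 17] -> counters=[2,2,0,0,2,0,0,0,0,0,0,2,0,3,1,0,0,4,2,0,1,1,0,2,0]
Step 12: insert in at [0, 18] -> counters=[3,2,0,0,2,0,0,0,0,0,0,2,0,3,1,0,0,4,3,0,1,1,0,2,0]
Step 13: delete eca at [4, 20] -> counters=[3,2,0,0,1,0,0,0,0,0,0,2,0,3,1,0,0,4,3,0,0,1,0,2,0]
Step 14: insert tfm at [1, 17] -> counters=[3,3,0,0,1,0,0,0,0,0,0,2,0,3,1,0,0,5,3,0,0,1,0,2,0]
Step 15: insert eca at [4, 20] -> counters=[3,3,0,0,2,0,0,0,0,0,0,2,0,3,1,0,0,5,3,0,1,1,0,2,0]
Step 16: insert nj at [4, 14] -> counters=[3,3,0,0,3,0,0,0,0,0,0,2,0,3,2,0,0,5,3,0,1,1,0,2,0]
Step 17: insert g at [13, 23] -> counters=[3,3,0,0,3,0,0,0,0,0,0,2,0,4,2,0,0,5,3,0,1,1,0,3,0]
Final counters=[3,3,0,0,3,0,0,0,0,0,0,2,0,4,2,0,0,5,3,0,1,1,0,3,0] -> 11 nonzero

Answer: 11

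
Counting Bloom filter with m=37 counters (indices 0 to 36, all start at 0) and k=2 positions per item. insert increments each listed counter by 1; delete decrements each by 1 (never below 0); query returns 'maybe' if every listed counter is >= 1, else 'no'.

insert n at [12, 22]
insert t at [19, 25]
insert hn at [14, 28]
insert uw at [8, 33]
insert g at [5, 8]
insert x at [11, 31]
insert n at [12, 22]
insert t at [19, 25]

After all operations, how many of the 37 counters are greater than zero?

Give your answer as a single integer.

Answer: 11

Derivation:
Step 1: insert n at [12, 22] -> counters=[0,0,0,0,0,0,0,0,0,0,0,0,1,0,0,0,0,0,0,0,0,0,1,0,0,0,0,0,0,0,0,0,0,0,0,0,0]
Step 2: insert t at [19, 25] -> counters=[0,0,0,0,0,0,0,0,0,0,0,0,1,0,0,0,0,0,0,1,0,0,1,0,0,1,0,0,0,0,0,0,0,0,0,0,0]
Step 3: insert hn at [14, 28] -> counters=[0,0,0,0,0,0,0,0,0,0,0,0,1,0,1,0,0,0,0,1,0,0,1,0,0,1,0,0,1,0,0,0,0,0,0,0,0]
Step 4: insert uw at [8, 33] -> counters=[0,0,0,0,0,0,0,0,1,0,0,0,1,0,1,0,0,0,0,1,0,0,1,0,0,1,0,0,1,0,0,0,0,1,0,0,0]
Step 5: insert g at [5, 8] -> counters=[0,0,0,0,0,1,0,0,2,0,0,0,1,0,1,0,0,0,0,1,0,0,1,0,0,1,0,0,1,0,0,0,0,1,0,0,0]
Step 6: insert x at [11, 31] -> counters=[0,0,0,0,0,1,0,0,2,0,0,1,1,0,1,0,0,0,0,1,0,0,1,0,0,1,0,0,1,0,0,1,0,1,0,0,0]
Step 7: insert n at [12, 22] -> counters=[0,0,0,0,0,1,0,0,2,0,0,1,2,0,1,0,0,0,0,1,0,0,2,0,0,1,0,0,1,0,0,1,0,1,0,0,0]
Step 8: insert t at [19, 25] -> counters=[0,0,0,0,0,1,0,0,2,0,0,1,2,0,1,0,0,0,0,2,0,0,2,0,0,2,0,0,1,0,0,1,0,1,0,0,0]
Final counters=[0,0,0,0,0,1,0,0,2,0,0,1,2,0,1,0,0,0,0,2,0,0,2,0,0,2,0,0,1,0,0,1,0,1,0,0,0] -> 11 nonzero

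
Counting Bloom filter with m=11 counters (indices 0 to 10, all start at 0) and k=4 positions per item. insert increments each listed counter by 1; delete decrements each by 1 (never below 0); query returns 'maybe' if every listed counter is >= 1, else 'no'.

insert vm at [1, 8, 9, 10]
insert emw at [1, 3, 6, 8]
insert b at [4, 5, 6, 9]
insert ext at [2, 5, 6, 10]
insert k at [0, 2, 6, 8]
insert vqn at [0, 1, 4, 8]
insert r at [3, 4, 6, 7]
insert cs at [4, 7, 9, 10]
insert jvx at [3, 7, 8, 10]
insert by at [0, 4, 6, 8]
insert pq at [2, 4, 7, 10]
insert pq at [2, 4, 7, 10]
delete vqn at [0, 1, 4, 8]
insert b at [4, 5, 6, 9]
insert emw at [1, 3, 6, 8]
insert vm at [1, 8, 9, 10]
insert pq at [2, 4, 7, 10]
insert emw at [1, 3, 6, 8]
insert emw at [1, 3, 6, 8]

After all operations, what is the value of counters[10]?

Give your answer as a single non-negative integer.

Answer: 8

Derivation:
Step 1: insert vm at [1, 8, 9, 10] -> counters=[0,1,0,0,0,0,0,0,1,1,1]
Step 2: insert emw at [1, 3, 6, 8] -> counters=[0,2,0,1,0,0,1,0,2,1,1]
Step 3: insert b at [4, 5, 6, 9] -> counters=[0,2,0,1,1,1,2,0,2,2,1]
Step 4: insert ext at [2, 5, 6, 10] -> counters=[0,2,1,1,1,2,3,0,2,2,2]
Step 5: insert k at [0, 2, 6, 8] -> counters=[1,2,2,1,1,2,4,0,3,2,2]
Step 6: insert vqn at [0, 1, 4, 8] -> counters=[2,3,2,1,2,2,4,0,4,2,2]
Step 7: insert r at [3, 4, 6, 7] -> counters=[2,3,2,2,3,2,5,1,4,2,2]
Step 8: insert cs at [4, 7, 9, 10] -> counters=[2,3,2,2,4,2,5,2,4,3,3]
Step 9: insert jvx at [3, 7, 8, 10] -> counters=[2,3,2,3,4,2,5,3,5,3,4]
Step 10: insert by at [0, 4, 6, 8] -> counters=[3,3,2,3,5,2,6,3,6,3,4]
Step 11: insert pq at [2, 4, 7, 10] -> counters=[3,3,3,3,6,2,6,4,6,3,5]
Step 12: insert pq at [2, 4, 7, 10] -> counters=[3,3,4,3,7,2,6,5,6,3,6]
Step 13: delete vqn at [0, 1, 4, 8] -> counters=[2,2,4,3,6,2,6,5,5,3,6]
Step 14: insert b at [4, 5, 6, 9] -> counters=[2,2,4,3,7,3,7,5,5,4,6]
Step 15: insert emw at [1, 3, 6, 8] -> counters=[2,3,4,4,7,3,8,5,6,4,6]
Step 16: insert vm at [1, 8, 9, 10] -> counters=[2,4,4,4,7,3,8,5,7,5,7]
Step 17: insert pq at [2, 4, 7, 10] -> counters=[2,4,5,4,8,3,8,6,7,5,8]
Step 18: insert emw at [1, 3, 6, 8] -> counters=[2,5,5,5,8,3,9,6,8,5,8]
Step 19: insert emw at [1, 3, 6, 8] -> counters=[2,6,5,6,8,3,10,6,9,5,8]
Final counters=[2,6,5,6,8,3,10,6,9,5,8] -> counters[10]=8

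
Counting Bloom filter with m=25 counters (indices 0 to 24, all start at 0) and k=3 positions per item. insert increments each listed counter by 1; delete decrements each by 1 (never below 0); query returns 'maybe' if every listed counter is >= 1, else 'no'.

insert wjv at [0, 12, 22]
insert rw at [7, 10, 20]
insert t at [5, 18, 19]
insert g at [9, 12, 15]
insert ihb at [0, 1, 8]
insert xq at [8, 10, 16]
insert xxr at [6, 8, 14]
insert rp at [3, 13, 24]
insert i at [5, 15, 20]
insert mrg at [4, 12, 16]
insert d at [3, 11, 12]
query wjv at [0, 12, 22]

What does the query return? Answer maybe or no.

Step 1: insert wjv at [0, 12, 22] -> counters=[1,0,0,0,0,0,0,0,0,0,0,0,1,0,0,0,0,0,0,0,0,0,1,0,0]
Step 2: insert rw at [7, 10, 20] -> counters=[1,0,0,0,0,0,0,1,0,0,1,0,1,0,0,0,0,0,0,0,1,0,1,0,0]
Step 3: insert t at [5, 18, 19] -> counters=[1,0,0,0,0,1,0,1,0,0,1,0,1,0,0,0,0,0,1,1,1,0,1,0,0]
Step 4: insert g at [9, 12, 15] -> counters=[1,0,0,0,0,1,0,1,0,1,1,0,2,0,0,1,0,0,1,1,1,0,1,0,0]
Step 5: insert ihb at [0, 1, 8] -> counters=[2,1,0,0,0,1,0,1,1,1,1,0,2,0,0,1,0,0,1,1,1,0,1,0,0]
Step 6: insert xq at [8, 10, 16] -> counters=[2,1,0,0,0,1,0,1,2,1,2,0,2,0,0,1,1,0,1,1,1,0,1,0,0]
Step 7: insert xxr at [6, 8, 14] -> counters=[2,1,0,0,0,1,1,1,3,1,2,0,2,0,1,1,1,0,1,1,1,0,1,0,0]
Step 8: insert rp at [3, 13, 24] -> counters=[2,1,0,1,0,1,1,1,3,1,2,0,2,1,1,1,1,0,1,1,1,0,1,0,1]
Step 9: insert i at [5, 15, 20] -> counters=[2,1,0,1,0,2,1,1,3,1,2,0,2,1,1,2,1,0,1,1,2,0,1,0,1]
Step 10: insert mrg at [4, 12, 16] -> counters=[2,1,0,1,1,2,1,1,3,1,2,0,3,1,1,2,2,0,1,1,2,0,1,0,1]
Step 11: insert d at [3, 11, 12] -> counters=[2,1,0,2,1,2,1,1,3,1,2,1,4,1,1,2,2,0,1,1,2,0,1,0,1]
Query wjv: check counters[0]=2 counters[12]=4 counters[22]=1 -> maybe

Answer: maybe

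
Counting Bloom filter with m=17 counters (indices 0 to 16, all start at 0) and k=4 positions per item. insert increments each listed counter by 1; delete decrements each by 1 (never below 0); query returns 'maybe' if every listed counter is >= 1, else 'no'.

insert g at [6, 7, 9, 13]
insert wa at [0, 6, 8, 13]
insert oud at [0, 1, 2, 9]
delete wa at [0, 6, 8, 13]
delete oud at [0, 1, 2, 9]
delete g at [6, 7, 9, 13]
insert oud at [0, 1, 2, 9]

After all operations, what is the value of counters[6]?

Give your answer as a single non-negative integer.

Answer: 0

Derivation:
Step 1: insert g at [6, 7, 9, 13] -> counters=[0,0,0,0,0,0,1,1,0,1,0,0,0,1,0,0,0]
Step 2: insert wa at [0, 6, 8, 13] -> counters=[1,0,0,0,0,0,2,1,1,1,0,0,0,2,0,0,0]
Step 3: insert oud at [0, 1, 2, 9] -> counters=[2,1,1,0,0,0,2,1,1,2,0,0,0,2,0,0,0]
Step 4: delete wa at [0, 6, 8, 13] -> counters=[1,1,1,0,0,0,1,1,0,2,0,0,0,1,0,0,0]
Step 5: delete oud at [0, 1, 2, 9] -> counters=[0,0,0,0,0,0,1,1,0,1,0,0,0,1,0,0,0]
Step 6: delete g at [6, 7, 9, 13] -> counters=[0,0,0,0,0,0,0,0,0,0,0,0,0,0,0,0,0]
Step 7: insert oud at [0, 1, 2, 9] -> counters=[1,1,1,0,0,0,0,0,0,1,0,0,0,0,0,0,0]
Final counters=[1,1,1,0,0,0,0,0,0,1,0,0,0,0,0,0,0] -> counters[6]=0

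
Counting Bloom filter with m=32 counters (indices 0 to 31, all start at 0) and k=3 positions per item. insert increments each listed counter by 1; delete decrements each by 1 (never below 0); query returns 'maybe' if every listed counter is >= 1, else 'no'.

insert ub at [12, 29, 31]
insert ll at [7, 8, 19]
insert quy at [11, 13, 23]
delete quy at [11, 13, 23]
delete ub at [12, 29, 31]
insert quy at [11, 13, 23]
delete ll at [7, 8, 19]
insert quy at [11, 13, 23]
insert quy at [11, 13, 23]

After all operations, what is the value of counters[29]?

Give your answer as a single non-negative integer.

Answer: 0

Derivation:
Step 1: insert ub at [12, 29, 31] -> counters=[0,0,0,0,0,0,0,0,0,0,0,0,1,0,0,0,0,0,0,0,0,0,0,0,0,0,0,0,0,1,0,1]
Step 2: insert ll at [7, 8, 19] -> counters=[0,0,0,0,0,0,0,1,1,0,0,0,1,0,0,0,0,0,0,1,0,0,0,0,0,0,0,0,0,1,0,1]
Step 3: insert quy at [11, 13, 23] -> counters=[0,0,0,0,0,0,0,1,1,0,0,1,1,1,0,0,0,0,0,1,0,0,0,1,0,0,0,0,0,1,0,1]
Step 4: delete quy at [11, 13, 23] -> counters=[0,0,0,0,0,0,0,1,1,0,0,0,1,0,0,0,0,0,0,1,0,0,0,0,0,0,0,0,0,1,0,1]
Step 5: delete ub at [12, 29, 31] -> counters=[0,0,0,0,0,0,0,1,1,0,0,0,0,0,0,0,0,0,0,1,0,0,0,0,0,0,0,0,0,0,0,0]
Step 6: insert quy at [11, 13, 23] -> counters=[0,0,0,0,0,0,0,1,1,0,0,1,0,1,0,0,0,0,0,1,0,0,0,1,0,0,0,0,0,0,0,0]
Step 7: delete ll at [7, 8, 19] -> counters=[0,0,0,0,0,0,0,0,0,0,0,1,0,1,0,0,0,0,0,0,0,0,0,1,0,0,0,0,0,0,0,0]
Step 8: insert quy at [11, 13, 23] -> counters=[0,0,0,0,0,0,0,0,0,0,0,2,0,2,0,0,0,0,0,0,0,0,0,2,0,0,0,0,0,0,0,0]
Step 9: insert quy at [11, 13, 23] -> counters=[0,0,0,0,0,0,0,0,0,0,0,3,0,3,0,0,0,0,0,0,0,0,0,3,0,0,0,0,0,0,0,0]
Final counters=[0,0,0,0,0,0,0,0,0,0,0,3,0,3,0,0,0,0,0,0,0,0,0,3,0,0,0,0,0,0,0,0] -> counters[29]=0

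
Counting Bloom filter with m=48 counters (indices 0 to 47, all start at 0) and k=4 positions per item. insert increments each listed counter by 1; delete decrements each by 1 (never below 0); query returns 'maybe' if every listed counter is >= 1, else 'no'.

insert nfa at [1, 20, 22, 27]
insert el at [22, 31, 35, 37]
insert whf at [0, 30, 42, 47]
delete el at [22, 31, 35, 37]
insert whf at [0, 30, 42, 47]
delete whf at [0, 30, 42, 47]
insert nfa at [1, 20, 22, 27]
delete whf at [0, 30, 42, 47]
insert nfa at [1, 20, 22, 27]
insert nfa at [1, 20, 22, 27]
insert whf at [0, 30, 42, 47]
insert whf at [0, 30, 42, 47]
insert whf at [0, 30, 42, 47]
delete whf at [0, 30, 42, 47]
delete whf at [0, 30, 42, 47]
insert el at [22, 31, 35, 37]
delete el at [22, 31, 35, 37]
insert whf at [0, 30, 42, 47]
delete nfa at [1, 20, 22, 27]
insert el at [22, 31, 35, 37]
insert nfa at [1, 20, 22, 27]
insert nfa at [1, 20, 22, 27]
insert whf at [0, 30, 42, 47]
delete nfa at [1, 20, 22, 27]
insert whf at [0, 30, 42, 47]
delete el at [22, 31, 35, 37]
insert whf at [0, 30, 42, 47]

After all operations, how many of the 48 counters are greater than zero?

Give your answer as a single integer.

Answer: 8

Derivation:
Step 1: insert nfa at [1, 20, 22, 27] -> counters=[0,1,0,0,0,0,0,0,0,0,0,0,0,0,0,0,0,0,0,0,1,0,1,0,0,0,0,1,0,0,0,0,0,0,0,0,0,0,0,0,0,0,0,0,0,0,0,0]
Step 2: insert el at [22, 31, 35, 37] -> counters=[0,1,0,0,0,0,0,0,0,0,0,0,0,0,0,0,0,0,0,0,1,0,2,0,0,0,0,1,0,0,0,1,0,0,0,1,0,1,0,0,0,0,0,0,0,0,0,0]
Step 3: insert whf at [0, 30, 42, 47] -> counters=[1,1,0,0,0,0,0,0,0,0,0,0,0,0,0,0,0,0,0,0,1,0,2,0,0,0,0,1,0,0,1,1,0,0,0,1,0,1,0,0,0,0,1,0,0,0,0,1]
Step 4: delete el at [22, 31, 35, 37] -> counters=[1,1,0,0,0,0,0,0,0,0,0,0,0,0,0,0,0,0,0,0,1,0,1,0,0,0,0,1,0,0,1,0,0,0,0,0,0,0,0,0,0,0,1,0,0,0,0,1]
Step 5: insert whf at [0, 30, 42, 47] -> counters=[2,1,0,0,0,0,0,0,0,0,0,0,0,0,0,0,0,0,0,0,1,0,1,0,0,0,0,1,0,0,2,0,0,0,0,0,0,0,0,0,0,0,2,0,0,0,0,2]
Step 6: delete whf at [0, 30, 42, 47] -> counters=[1,1,0,0,0,0,0,0,0,0,0,0,0,0,0,0,0,0,0,0,1,0,1,0,0,0,0,1,0,0,1,0,0,0,0,0,0,0,0,0,0,0,1,0,0,0,0,1]
Step 7: insert nfa at [1, 20, 22, 27] -> counters=[1,2,0,0,0,0,0,0,0,0,0,0,0,0,0,0,0,0,0,0,2,0,2,0,0,0,0,2,0,0,1,0,0,0,0,0,0,0,0,0,0,0,1,0,0,0,0,1]
Step 8: delete whf at [0, 30, 42, 47] -> counters=[0,2,0,0,0,0,0,0,0,0,0,0,0,0,0,0,0,0,0,0,2,0,2,0,0,0,0,2,0,0,0,0,0,0,0,0,0,0,0,0,0,0,0,0,0,0,0,0]
Step 9: insert nfa at [1, 20, 22, 27] -> counters=[0,3,0,0,0,0,0,0,0,0,0,0,0,0,0,0,0,0,0,0,3,0,3,0,0,0,0,3,0,0,0,0,0,0,0,0,0,0,0,0,0,0,0,0,0,0,0,0]
Step 10: insert nfa at [1, 20, 22, 27] -> counters=[0,4,0,0,0,0,0,0,0,0,0,0,0,0,0,0,0,0,0,0,4,0,4,0,0,0,0,4,0,0,0,0,0,0,0,0,0,0,0,0,0,0,0,0,0,0,0,0]
Step 11: insert whf at [0, 30, 42, 47] -> counters=[1,4,0,0,0,0,0,0,0,0,0,0,0,0,0,0,0,0,0,0,4,0,4,0,0,0,0,4,0,0,1,0,0,0,0,0,0,0,0,0,0,0,1,0,0,0,0,1]
Step 12: insert whf at [0, 30, 42, 47] -> counters=[2,4,0,0,0,0,0,0,0,0,0,0,0,0,0,0,0,0,0,0,4,0,4,0,0,0,0,4,0,0,2,0,0,0,0,0,0,0,0,0,0,0,2,0,0,0,0,2]
Step 13: insert whf at [0, 30, 42, 47] -> counters=[3,4,0,0,0,0,0,0,0,0,0,0,0,0,0,0,0,0,0,0,4,0,4,0,0,0,0,4,0,0,3,0,0,0,0,0,0,0,0,0,0,0,3,0,0,0,0,3]
Step 14: delete whf at [0, 30, 42, 47] -> counters=[2,4,0,0,0,0,0,0,0,0,0,0,0,0,0,0,0,0,0,0,4,0,4,0,0,0,0,4,0,0,2,0,0,0,0,0,0,0,0,0,0,0,2,0,0,0,0,2]
Step 15: delete whf at [0, 30, 42, 47] -> counters=[1,4,0,0,0,0,0,0,0,0,0,0,0,0,0,0,0,0,0,0,4,0,4,0,0,0,0,4,0,0,1,0,0,0,0,0,0,0,0,0,0,0,1,0,0,0,0,1]
Step 16: insert el at [22, 31, 35, 37] -> counters=[1,4,0,0,0,0,0,0,0,0,0,0,0,0,0,0,0,0,0,0,4,0,5,0,0,0,0,4,0,0,1,1,0,0,0,1,0,1,0,0,0,0,1,0,0,0,0,1]
Step 17: delete el at [22, 31, 35, 37] -> counters=[1,4,0,0,0,0,0,0,0,0,0,0,0,0,0,0,0,0,0,0,4,0,4,0,0,0,0,4,0,0,1,0,0,0,0,0,0,0,0,0,0,0,1,0,0,0,0,1]
Step 18: insert whf at [0, 30, 42, 47] -> counters=[2,4,0,0,0,0,0,0,0,0,0,0,0,0,0,0,0,0,0,0,4,0,4,0,0,0,0,4,0,0,2,0,0,0,0,0,0,0,0,0,0,0,2,0,0,0,0,2]
Step 19: delete nfa at [1, 20, 22, 27] -> counters=[2,3,0,0,0,0,0,0,0,0,0,0,0,0,0,0,0,0,0,0,3,0,3,0,0,0,0,3,0,0,2,0,0,0,0,0,0,0,0,0,0,0,2,0,0,0,0,2]
Step 20: insert el at [22, 31, 35, 37] -> counters=[2,3,0,0,0,0,0,0,0,0,0,0,0,0,0,0,0,0,0,0,3,0,4,0,0,0,0,3,0,0,2,1,0,0,0,1,0,1,0,0,0,0,2,0,0,0,0,2]
Step 21: insert nfa at [1, 20, 22, 27] -> counters=[2,4,0,0,0,0,0,0,0,0,0,0,0,0,0,0,0,0,0,0,4,0,5,0,0,0,0,4,0,0,2,1,0,0,0,1,0,1,0,0,0,0,2,0,0,0,0,2]
Step 22: insert nfa at [1, 20, 22, 27] -> counters=[2,5,0,0,0,0,0,0,0,0,0,0,0,0,0,0,0,0,0,0,5,0,6,0,0,0,0,5,0,0,2,1,0,0,0,1,0,1,0,0,0,0,2,0,0,0,0,2]
Step 23: insert whf at [0, 30, 42, 47] -> counters=[3,5,0,0,0,0,0,0,0,0,0,0,0,0,0,0,0,0,0,0,5,0,6,0,0,0,0,5,0,0,3,1,0,0,0,1,0,1,0,0,0,0,3,0,0,0,0,3]
Step 24: delete nfa at [1, 20, 22, 27] -> counters=[3,4,0,0,0,0,0,0,0,0,0,0,0,0,0,0,0,0,0,0,4,0,5,0,0,0,0,4,0,0,3,1,0,0,0,1,0,1,0,0,0,0,3,0,0,0,0,3]
Step 25: insert whf at [0, 30, 42, 47] -> counters=[4,4,0,0,0,0,0,0,0,0,0,0,0,0,0,0,0,0,0,0,4,0,5,0,0,0,0,4,0,0,4,1,0,0,0,1,0,1,0,0,0,0,4,0,0,0,0,4]
Step 26: delete el at [22, 31, 35, 37] -> counters=[4,4,0,0,0,0,0,0,0,0,0,0,0,0,0,0,0,0,0,0,4,0,4,0,0,0,0,4,0,0,4,0,0,0,0,0,0,0,0,0,0,0,4,0,0,0,0,4]
Step 27: insert whf at [0, 30, 42, 47] -> counters=[5,4,0,0,0,0,0,0,0,0,0,0,0,0,0,0,0,0,0,0,4,0,4,0,0,0,0,4,0,0,5,0,0,0,0,0,0,0,0,0,0,0,5,0,0,0,0,5]
Final counters=[5,4,0,0,0,0,0,0,0,0,0,0,0,0,0,0,0,0,0,0,4,0,4,0,0,0,0,4,0,0,5,0,0,0,0,0,0,0,0,0,0,0,5,0,0,0,0,5] -> 8 nonzero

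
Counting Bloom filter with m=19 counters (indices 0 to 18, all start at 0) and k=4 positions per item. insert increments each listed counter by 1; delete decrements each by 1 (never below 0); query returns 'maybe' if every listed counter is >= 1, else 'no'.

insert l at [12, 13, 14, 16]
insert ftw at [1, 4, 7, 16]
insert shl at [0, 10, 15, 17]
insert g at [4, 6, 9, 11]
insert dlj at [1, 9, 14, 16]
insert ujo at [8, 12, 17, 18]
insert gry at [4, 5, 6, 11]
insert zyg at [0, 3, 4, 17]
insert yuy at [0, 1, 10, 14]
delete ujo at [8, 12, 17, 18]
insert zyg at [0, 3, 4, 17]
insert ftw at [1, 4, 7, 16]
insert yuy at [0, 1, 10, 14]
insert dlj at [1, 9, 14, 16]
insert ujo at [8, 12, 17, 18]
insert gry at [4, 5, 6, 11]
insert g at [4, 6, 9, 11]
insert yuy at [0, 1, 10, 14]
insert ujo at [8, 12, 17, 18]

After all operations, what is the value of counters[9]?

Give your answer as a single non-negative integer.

Answer: 4

Derivation:
Step 1: insert l at [12, 13, 14, 16] -> counters=[0,0,0,0,0,0,0,0,0,0,0,0,1,1,1,0,1,0,0]
Step 2: insert ftw at [1, 4, 7, 16] -> counters=[0,1,0,0,1,0,0,1,0,0,0,0,1,1,1,0,2,0,0]
Step 3: insert shl at [0, 10, 15, 17] -> counters=[1,1,0,0,1,0,0,1,0,0,1,0,1,1,1,1,2,1,0]
Step 4: insert g at [4, 6, 9, 11] -> counters=[1,1,0,0,2,0,1,1,0,1,1,1,1,1,1,1,2,1,0]
Step 5: insert dlj at [1, 9, 14, 16] -> counters=[1,2,0,0,2,0,1,1,0,2,1,1,1,1,2,1,3,1,0]
Step 6: insert ujo at [8, 12, 17, 18] -> counters=[1,2,0,0,2,0,1,1,1,2,1,1,2,1,2,1,3,2,1]
Step 7: insert gry at [4, 5, 6, 11] -> counters=[1,2,0,0,3,1,2,1,1,2,1,2,2,1,2,1,3,2,1]
Step 8: insert zyg at [0, 3, 4, 17] -> counters=[2,2,0,1,4,1,2,1,1,2,1,2,2,1,2,1,3,3,1]
Step 9: insert yuy at [0, 1, 10, 14] -> counters=[3,3,0,1,4,1,2,1,1,2,2,2,2,1,3,1,3,3,1]
Step 10: delete ujo at [8, 12, 17, 18] -> counters=[3,3,0,1,4,1,2,1,0,2,2,2,1,1,3,1,3,2,0]
Step 11: insert zyg at [0, 3, 4, 17] -> counters=[4,3,0,2,5,1,2,1,0,2,2,2,1,1,3,1,3,3,0]
Step 12: insert ftw at [1, 4, 7, 16] -> counters=[4,4,0,2,6,1,2,2,0,2,2,2,1,1,3,1,4,3,0]
Step 13: insert yuy at [0, 1, 10, 14] -> counters=[5,5,0,2,6,1,2,2,0,2,3,2,1,1,4,1,4,3,0]
Step 14: insert dlj at [1, 9, 14, 16] -> counters=[5,6,0,2,6,1,2,2,0,3,3,2,1,1,5,1,5,3,0]
Step 15: insert ujo at [8, 12, 17, 18] -> counters=[5,6,0,2,6,1,2,2,1,3,3,2,2,1,5,1,5,4,1]
Step 16: insert gry at [4, 5, 6, 11] -> counters=[5,6,0,2,7,2,3,2,1,3,3,3,2,1,5,1,5,4,1]
Step 17: insert g at [4, 6, 9, 11] -> counters=[5,6,0,2,8,2,4,2,1,4,3,4,2,1,5,1,5,4,1]
Step 18: insert yuy at [0, 1, 10, 14] -> counters=[6,7,0,2,8,2,4,2,1,4,4,4,2,1,6,1,5,4,1]
Step 19: insert ujo at [8, 12, 17, 18] -> counters=[6,7,0,2,8,2,4,2,2,4,4,4,3,1,6,1,5,5,2]
Final counters=[6,7,0,2,8,2,4,2,2,4,4,4,3,1,6,1,5,5,2] -> counters[9]=4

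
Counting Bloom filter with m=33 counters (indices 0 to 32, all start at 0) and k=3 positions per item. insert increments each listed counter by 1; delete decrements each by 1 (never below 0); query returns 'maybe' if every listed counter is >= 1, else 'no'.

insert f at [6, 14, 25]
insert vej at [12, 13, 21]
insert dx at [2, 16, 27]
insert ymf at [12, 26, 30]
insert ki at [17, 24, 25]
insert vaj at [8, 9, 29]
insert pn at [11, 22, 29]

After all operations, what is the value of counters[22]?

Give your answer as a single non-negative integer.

Step 1: insert f at [6, 14, 25] -> counters=[0,0,0,0,0,0,1,0,0,0,0,0,0,0,1,0,0,0,0,0,0,0,0,0,0,1,0,0,0,0,0,0,0]
Step 2: insert vej at [12, 13, 21] -> counters=[0,0,0,0,0,0,1,0,0,0,0,0,1,1,1,0,0,0,0,0,0,1,0,0,0,1,0,0,0,0,0,0,0]
Step 3: insert dx at [2, 16, 27] -> counters=[0,0,1,0,0,0,1,0,0,0,0,0,1,1,1,0,1,0,0,0,0,1,0,0,0,1,0,1,0,0,0,0,0]
Step 4: insert ymf at [12, 26, 30] -> counters=[0,0,1,0,0,0,1,0,0,0,0,0,2,1,1,0,1,0,0,0,0,1,0,0,0,1,1,1,0,0,1,0,0]
Step 5: insert ki at [17, 24, 25] -> counters=[0,0,1,0,0,0,1,0,0,0,0,0,2,1,1,0,1,1,0,0,0,1,0,0,1,2,1,1,0,0,1,0,0]
Step 6: insert vaj at [8, 9, 29] -> counters=[0,0,1,0,0,0,1,0,1,1,0,0,2,1,1,0,1,1,0,0,0,1,0,0,1,2,1,1,0,1,1,0,0]
Step 7: insert pn at [11, 22, 29] -> counters=[0,0,1,0,0,0,1,0,1,1,0,1,2,1,1,0,1,1,0,0,0,1,1,0,1,2,1,1,0,2,1,0,0]
Final counters=[0,0,1,0,0,0,1,0,1,1,0,1,2,1,1,0,1,1,0,0,0,1,1,0,1,2,1,1,0,2,1,0,0] -> counters[22]=1

Answer: 1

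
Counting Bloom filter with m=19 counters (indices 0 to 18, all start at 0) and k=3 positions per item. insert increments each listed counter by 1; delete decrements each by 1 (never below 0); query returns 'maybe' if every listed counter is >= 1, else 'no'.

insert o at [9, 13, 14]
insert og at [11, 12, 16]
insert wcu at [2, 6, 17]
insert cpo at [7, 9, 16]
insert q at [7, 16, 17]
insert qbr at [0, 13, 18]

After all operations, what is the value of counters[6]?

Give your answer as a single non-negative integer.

Step 1: insert o at [9, 13, 14] -> counters=[0,0,0,0,0,0,0,0,0,1,0,0,0,1,1,0,0,0,0]
Step 2: insert og at [11, 12, 16] -> counters=[0,0,0,0,0,0,0,0,0,1,0,1,1,1,1,0,1,0,0]
Step 3: insert wcu at [2, 6, 17] -> counters=[0,0,1,0,0,0,1,0,0,1,0,1,1,1,1,0,1,1,0]
Step 4: insert cpo at [7, 9, 16] -> counters=[0,0,1,0,0,0,1,1,0,2,0,1,1,1,1,0,2,1,0]
Step 5: insert q at [7, 16, 17] -> counters=[0,0,1,0,0,0,1,2,0,2,0,1,1,1,1,0,3,2,0]
Step 6: insert qbr at [0, 13, 18] -> counters=[1,0,1,0,0,0,1,2,0,2,0,1,1,2,1,0,3,2,1]
Final counters=[1,0,1,0,0,0,1,2,0,2,0,1,1,2,1,0,3,2,1] -> counters[6]=1

Answer: 1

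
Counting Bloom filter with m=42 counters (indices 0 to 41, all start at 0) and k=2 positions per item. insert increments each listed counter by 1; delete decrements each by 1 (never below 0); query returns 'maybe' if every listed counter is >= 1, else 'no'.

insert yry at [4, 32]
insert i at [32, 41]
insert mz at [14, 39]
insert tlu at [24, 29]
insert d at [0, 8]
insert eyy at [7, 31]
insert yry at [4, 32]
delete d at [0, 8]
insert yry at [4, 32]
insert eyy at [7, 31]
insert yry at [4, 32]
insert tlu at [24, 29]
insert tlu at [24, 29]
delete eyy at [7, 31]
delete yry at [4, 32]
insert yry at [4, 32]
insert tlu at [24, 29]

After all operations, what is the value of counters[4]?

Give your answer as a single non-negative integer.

Step 1: insert yry at [4, 32] -> counters=[0,0,0,0,1,0,0,0,0,0,0,0,0,0,0,0,0,0,0,0,0,0,0,0,0,0,0,0,0,0,0,0,1,0,0,0,0,0,0,0,0,0]
Step 2: insert i at [32, 41] -> counters=[0,0,0,0,1,0,0,0,0,0,0,0,0,0,0,0,0,0,0,0,0,0,0,0,0,0,0,0,0,0,0,0,2,0,0,0,0,0,0,0,0,1]
Step 3: insert mz at [14, 39] -> counters=[0,0,0,0,1,0,0,0,0,0,0,0,0,0,1,0,0,0,0,0,0,0,0,0,0,0,0,0,0,0,0,0,2,0,0,0,0,0,0,1,0,1]
Step 4: insert tlu at [24, 29] -> counters=[0,0,0,0,1,0,0,0,0,0,0,0,0,0,1,0,0,0,0,0,0,0,0,0,1,0,0,0,0,1,0,0,2,0,0,0,0,0,0,1,0,1]
Step 5: insert d at [0, 8] -> counters=[1,0,0,0,1,0,0,0,1,0,0,0,0,0,1,0,0,0,0,0,0,0,0,0,1,0,0,0,0,1,0,0,2,0,0,0,0,0,0,1,0,1]
Step 6: insert eyy at [7, 31] -> counters=[1,0,0,0,1,0,0,1,1,0,0,0,0,0,1,0,0,0,0,0,0,0,0,0,1,0,0,0,0,1,0,1,2,0,0,0,0,0,0,1,0,1]
Step 7: insert yry at [4, 32] -> counters=[1,0,0,0,2,0,0,1,1,0,0,0,0,0,1,0,0,0,0,0,0,0,0,0,1,0,0,0,0,1,0,1,3,0,0,0,0,0,0,1,0,1]
Step 8: delete d at [0, 8] -> counters=[0,0,0,0,2,0,0,1,0,0,0,0,0,0,1,0,0,0,0,0,0,0,0,0,1,0,0,0,0,1,0,1,3,0,0,0,0,0,0,1,0,1]
Step 9: insert yry at [4, 32] -> counters=[0,0,0,0,3,0,0,1,0,0,0,0,0,0,1,0,0,0,0,0,0,0,0,0,1,0,0,0,0,1,0,1,4,0,0,0,0,0,0,1,0,1]
Step 10: insert eyy at [7, 31] -> counters=[0,0,0,0,3,0,0,2,0,0,0,0,0,0,1,0,0,0,0,0,0,0,0,0,1,0,0,0,0,1,0,2,4,0,0,0,0,0,0,1,0,1]
Step 11: insert yry at [4, 32] -> counters=[0,0,0,0,4,0,0,2,0,0,0,0,0,0,1,0,0,0,0,0,0,0,0,0,1,0,0,0,0,1,0,2,5,0,0,0,0,0,0,1,0,1]
Step 12: insert tlu at [24, 29] -> counters=[0,0,0,0,4,0,0,2,0,0,0,0,0,0,1,0,0,0,0,0,0,0,0,0,2,0,0,0,0,2,0,2,5,0,0,0,0,0,0,1,0,1]
Step 13: insert tlu at [24, 29] -> counters=[0,0,0,0,4,0,0,2,0,0,0,0,0,0,1,0,0,0,0,0,0,0,0,0,3,0,0,0,0,3,0,2,5,0,0,0,0,0,0,1,0,1]
Step 14: delete eyy at [7, 31] -> counters=[0,0,0,0,4,0,0,1,0,0,0,0,0,0,1,0,0,0,0,0,0,0,0,0,3,0,0,0,0,3,0,1,5,0,0,0,0,0,0,1,0,1]
Step 15: delete yry at [4, 32] -> counters=[0,0,0,0,3,0,0,1,0,0,0,0,0,0,1,0,0,0,0,0,0,0,0,0,3,0,0,0,0,3,0,1,4,0,0,0,0,0,0,1,0,1]
Step 16: insert yry at [4, 32] -> counters=[0,0,0,0,4,0,0,1,0,0,0,0,0,0,1,0,0,0,0,0,0,0,0,0,3,0,0,0,0,3,0,1,5,0,0,0,0,0,0,1,0,1]
Step 17: insert tlu at [24, 29] -> counters=[0,0,0,0,4,0,0,1,0,0,0,0,0,0,1,0,0,0,0,0,0,0,0,0,4,0,0,0,0,4,0,1,5,0,0,0,0,0,0,1,0,1]
Final counters=[0,0,0,0,4,0,0,1,0,0,0,0,0,0,1,0,0,0,0,0,0,0,0,0,4,0,0,0,0,4,0,1,5,0,0,0,0,0,0,1,0,1] -> counters[4]=4

Answer: 4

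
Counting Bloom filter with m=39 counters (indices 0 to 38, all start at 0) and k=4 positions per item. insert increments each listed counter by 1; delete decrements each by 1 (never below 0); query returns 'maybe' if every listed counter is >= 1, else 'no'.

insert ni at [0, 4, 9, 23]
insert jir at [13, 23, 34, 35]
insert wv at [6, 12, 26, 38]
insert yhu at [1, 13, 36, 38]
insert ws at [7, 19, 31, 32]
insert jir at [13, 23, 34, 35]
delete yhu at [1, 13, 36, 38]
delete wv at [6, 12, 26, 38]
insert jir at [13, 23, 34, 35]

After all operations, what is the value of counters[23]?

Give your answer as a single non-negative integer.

Answer: 4

Derivation:
Step 1: insert ni at [0, 4, 9, 23] -> counters=[1,0,0,0,1,0,0,0,0,1,0,0,0,0,0,0,0,0,0,0,0,0,0,1,0,0,0,0,0,0,0,0,0,0,0,0,0,0,0]
Step 2: insert jir at [13, 23, 34, 35] -> counters=[1,0,0,0,1,0,0,0,0,1,0,0,0,1,0,0,0,0,0,0,0,0,0,2,0,0,0,0,0,0,0,0,0,0,1,1,0,0,0]
Step 3: insert wv at [6, 12, 26, 38] -> counters=[1,0,0,0,1,0,1,0,0,1,0,0,1,1,0,0,0,0,0,0,0,0,0,2,0,0,1,0,0,0,0,0,0,0,1,1,0,0,1]
Step 4: insert yhu at [1, 13, 36, 38] -> counters=[1,1,0,0,1,0,1,0,0,1,0,0,1,2,0,0,0,0,0,0,0,0,0,2,0,0,1,0,0,0,0,0,0,0,1,1,1,0,2]
Step 5: insert ws at [7, 19, 31, 32] -> counters=[1,1,0,0,1,0,1,1,0,1,0,0,1,2,0,0,0,0,0,1,0,0,0,2,0,0,1,0,0,0,0,1,1,0,1,1,1,0,2]
Step 6: insert jir at [13, 23, 34, 35] -> counters=[1,1,0,0,1,0,1,1,0,1,0,0,1,3,0,0,0,0,0,1,0,0,0,3,0,0,1,0,0,0,0,1,1,0,2,2,1,0,2]
Step 7: delete yhu at [1, 13, 36, 38] -> counters=[1,0,0,0,1,0,1,1,0,1,0,0,1,2,0,0,0,0,0,1,0,0,0,3,0,0,1,0,0,0,0,1,1,0,2,2,0,0,1]
Step 8: delete wv at [6, 12, 26, 38] -> counters=[1,0,0,0,1,0,0,1,0,1,0,0,0,2,0,0,0,0,0,1,0,0,0,3,0,0,0,0,0,0,0,1,1,0,2,2,0,0,0]
Step 9: insert jir at [13, 23, 34, 35] -> counters=[1,0,0,0,1,0,0,1,0,1,0,0,0,3,0,0,0,0,0,1,0,0,0,4,0,0,0,0,0,0,0,1,1,0,3,3,0,0,0]
Final counters=[1,0,0,0,1,0,0,1,0,1,0,0,0,3,0,0,0,0,0,1,0,0,0,4,0,0,0,0,0,0,0,1,1,0,3,3,0,0,0] -> counters[23]=4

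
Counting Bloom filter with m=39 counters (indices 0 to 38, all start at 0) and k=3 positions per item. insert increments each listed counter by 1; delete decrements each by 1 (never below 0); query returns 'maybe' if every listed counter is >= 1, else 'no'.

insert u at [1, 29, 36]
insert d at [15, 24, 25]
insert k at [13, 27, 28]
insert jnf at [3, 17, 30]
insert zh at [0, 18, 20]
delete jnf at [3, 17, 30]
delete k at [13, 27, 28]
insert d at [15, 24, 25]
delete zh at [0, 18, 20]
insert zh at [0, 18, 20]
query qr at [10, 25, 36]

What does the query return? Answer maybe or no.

Step 1: insert u at [1, 29, 36] -> counters=[0,1,0,0,0,0,0,0,0,0,0,0,0,0,0,0,0,0,0,0,0,0,0,0,0,0,0,0,0,1,0,0,0,0,0,0,1,0,0]
Step 2: insert d at [15, 24, 25] -> counters=[0,1,0,0,0,0,0,0,0,0,0,0,0,0,0,1,0,0,0,0,0,0,0,0,1,1,0,0,0,1,0,0,0,0,0,0,1,0,0]
Step 3: insert k at [13, 27, 28] -> counters=[0,1,0,0,0,0,0,0,0,0,0,0,0,1,0,1,0,0,0,0,0,0,0,0,1,1,0,1,1,1,0,0,0,0,0,0,1,0,0]
Step 4: insert jnf at [3, 17, 30] -> counters=[0,1,0,1,0,0,0,0,0,0,0,0,0,1,0,1,0,1,0,0,0,0,0,0,1,1,0,1,1,1,1,0,0,0,0,0,1,0,0]
Step 5: insert zh at [0, 18, 20] -> counters=[1,1,0,1,0,0,0,0,0,0,0,0,0,1,0,1,0,1,1,0,1,0,0,0,1,1,0,1,1,1,1,0,0,0,0,0,1,0,0]
Step 6: delete jnf at [3, 17, 30] -> counters=[1,1,0,0,0,0,0,0,0,0,0,0,0,1,0,1,0,0,1,0,1,0,0,0,1,1,0,1,1,1,0,0,0,0,0,0,1,0,0]
Step 7: delete k at [13, 27, 28] -> counters=[1,1,0,0,0,0,0,0,0,0,0,0,0,0,0,1,0,0,1,0,1,0,0,0,1,1,0,0,0,1,0,0,0,0,0,0,1,0,0]
Step 8: insert d at [15, 24, 25] -> counters=[1,1,0,0,0,0,0,0,0,0,0,0,0,0,0,2,0,0,1,0,1,0,0,0,2,2,0,0,0,1,0,0,0,0,0,0,1,0,0]
Step 9: delete zh at [0, 18, 20] -> counters=[0,1,0,0,0,0,0,0,0,0,0,0,0,0,0,2,0,0,0,0,0,0,0,0,2,2,0,0,0,1,0,0,0,0,0,0,1,0,0]
Step 10: insert zh at [0, 18, 20] -> counters=[1,1,0,0,0,0,0,0,0,0,0,0,0,0,0,2,0,0,1,0,1,0,0,0,2,2,0,0,0,1,0,0,0,0,0,0,1,0,0]
Query qr: check counters[10]=0 counters[25]=2 counters[36]=1 -> no

Answer: no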